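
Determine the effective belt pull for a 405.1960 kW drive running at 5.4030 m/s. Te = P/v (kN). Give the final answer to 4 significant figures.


Te = P / v = 405.1960 / 5.4030
Te = 74.99 kN


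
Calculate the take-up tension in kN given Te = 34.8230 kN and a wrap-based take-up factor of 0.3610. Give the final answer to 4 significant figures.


T_tu = 34.8230 * 0.3610
T_tu = 12.57 kN


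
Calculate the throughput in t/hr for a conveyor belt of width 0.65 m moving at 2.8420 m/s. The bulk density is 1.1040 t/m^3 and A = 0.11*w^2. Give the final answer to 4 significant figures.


A = 0.11 * 0.65^2 = 0.046475 m^2
C = 0.046475 * 2.8420 * 1.1040 * 3600
C = 524.9 t/hr


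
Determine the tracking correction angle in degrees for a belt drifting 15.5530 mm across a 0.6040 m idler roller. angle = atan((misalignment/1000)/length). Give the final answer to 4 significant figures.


misalign_m = 15.5530 / 1000 = 0.015553 m
angle = atan(0.015553 / 0.6040)
angle = 1.475 deg


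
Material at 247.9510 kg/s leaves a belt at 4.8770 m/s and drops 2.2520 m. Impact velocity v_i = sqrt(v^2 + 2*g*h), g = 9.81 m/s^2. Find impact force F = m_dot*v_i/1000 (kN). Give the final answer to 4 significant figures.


v_i = sqrt(4.8770^2 + 2*9.81*2.2520) = 8.24435 m/s
F = 247.9510 * 8.24435 / 1000
F = 2.044 kN


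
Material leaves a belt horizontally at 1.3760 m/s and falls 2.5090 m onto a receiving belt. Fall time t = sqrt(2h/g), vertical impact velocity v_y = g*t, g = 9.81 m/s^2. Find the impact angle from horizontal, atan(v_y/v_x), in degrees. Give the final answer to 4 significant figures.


t = sqrt(2*2.5090/9.81) = 0.715205 s
v_y = 9.81 * 0.715205 = 7.01616 m/s
angle = atan(7.01616 / 1.3760) = 78.90 deg


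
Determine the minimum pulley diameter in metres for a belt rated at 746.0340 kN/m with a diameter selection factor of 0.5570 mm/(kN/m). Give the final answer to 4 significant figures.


D = 746.0340 * 0.5570 / 1000
D = 0.4155 m


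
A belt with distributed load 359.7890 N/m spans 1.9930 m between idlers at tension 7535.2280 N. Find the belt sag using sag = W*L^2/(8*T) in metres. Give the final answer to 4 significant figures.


sag = 359.7890 * 1.9930^2 / (8 * 7535.2280)
sag = 0.02371 m


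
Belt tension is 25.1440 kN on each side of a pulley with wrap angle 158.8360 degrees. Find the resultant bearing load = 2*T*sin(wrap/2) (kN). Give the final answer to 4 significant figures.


F = 2 * 25.1440 * sin(158.8360/2 deg)
F = 49.43 kN


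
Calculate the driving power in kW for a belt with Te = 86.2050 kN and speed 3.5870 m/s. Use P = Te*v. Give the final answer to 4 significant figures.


P = Te * v = 86.2050 * 3.5870
P = 309.2 kW


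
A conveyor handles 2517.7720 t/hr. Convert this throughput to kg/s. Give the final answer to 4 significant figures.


m_dot = 2517.7720 * 1000 / 3600
m_dot = 699.4 kg/s


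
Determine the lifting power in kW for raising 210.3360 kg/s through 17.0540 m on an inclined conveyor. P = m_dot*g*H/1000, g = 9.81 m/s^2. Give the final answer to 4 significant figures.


P = 210.3360 * 9.81 * 17.0540 / 1000
P = 35.19 kW


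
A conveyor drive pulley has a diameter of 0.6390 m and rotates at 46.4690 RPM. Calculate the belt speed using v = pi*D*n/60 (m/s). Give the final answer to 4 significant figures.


v = pi * 0.6390 * 46.4690 / 60
v = 1.555 m/s


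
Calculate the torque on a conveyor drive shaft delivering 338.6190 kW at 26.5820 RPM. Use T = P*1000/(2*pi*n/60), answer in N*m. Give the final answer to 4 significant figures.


omega = 2*pi*26.5820/60 = 2.78366 rad/s
T = 338.6190*1000 / 2.78366
T = 121600 N*m


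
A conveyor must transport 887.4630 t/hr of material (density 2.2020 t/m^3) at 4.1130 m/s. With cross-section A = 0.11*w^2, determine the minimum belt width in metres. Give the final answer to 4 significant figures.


A_req = 887.4630 / (4.1130 * 2.2020 * 3600) = 0.027219 m^2
w = sqrt(0.027219 / 0.11)
w = 0.4974 m


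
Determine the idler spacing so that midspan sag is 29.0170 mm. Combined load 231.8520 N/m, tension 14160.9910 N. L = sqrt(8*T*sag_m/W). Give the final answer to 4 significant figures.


sag = 29.0170/1000 = 0.029017 m
L = sqrt(8 * 14160.9910 * 0.029017 / 231.8520)
L = 3.765 m


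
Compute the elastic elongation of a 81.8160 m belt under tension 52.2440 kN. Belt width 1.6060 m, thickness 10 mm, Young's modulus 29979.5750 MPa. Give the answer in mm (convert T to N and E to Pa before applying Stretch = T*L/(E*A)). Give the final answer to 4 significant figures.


A = 1.6060 * 0.01 = 0.01606 m^2
Stretch = 52.2440*1000 * 81.8160 / (29979.5750e6 * 0.01606) * 1000
Stretch = 8.878 mm


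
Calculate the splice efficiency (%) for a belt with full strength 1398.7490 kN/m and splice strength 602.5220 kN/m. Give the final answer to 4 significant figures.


Eff = 602.5220 / 1398.7490 * 100
Eff = 43.08 %


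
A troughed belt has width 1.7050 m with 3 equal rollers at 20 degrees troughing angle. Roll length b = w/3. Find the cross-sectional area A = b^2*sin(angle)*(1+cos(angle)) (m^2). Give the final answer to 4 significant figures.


b = 1.7050/3 = 0.568333 m
A = 0.568333^2 * sin(20 deg) * (1 + cos(20 deg))
A = 0.2143 m^2


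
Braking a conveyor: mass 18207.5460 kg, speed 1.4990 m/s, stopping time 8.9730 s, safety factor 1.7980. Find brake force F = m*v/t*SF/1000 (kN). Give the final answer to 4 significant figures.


F = 18207.5460 * 1.4990 / 8.9730 * 1.7980 / 1000
F = 5.469 kN


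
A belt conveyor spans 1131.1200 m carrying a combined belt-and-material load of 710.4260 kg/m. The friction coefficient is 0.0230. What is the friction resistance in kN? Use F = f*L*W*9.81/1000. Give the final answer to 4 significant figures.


F = 0.0230 * 1131.1200 * 710.4260 * 9.81 / 1000
F = 181.3 kN


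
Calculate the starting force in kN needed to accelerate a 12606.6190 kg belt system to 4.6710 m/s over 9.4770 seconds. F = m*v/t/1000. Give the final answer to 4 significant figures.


F = 12606.6190 * 4.6710 / 9.4770 / 1000
F = 6.214 kN


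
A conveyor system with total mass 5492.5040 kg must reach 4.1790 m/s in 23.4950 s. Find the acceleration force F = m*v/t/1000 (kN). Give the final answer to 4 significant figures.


F = 5492.5040 * 4.1790 / 23.4950 / 1000
F = 0.9769 kN


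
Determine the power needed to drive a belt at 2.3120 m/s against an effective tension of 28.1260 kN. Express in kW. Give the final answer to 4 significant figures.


P = Te * v = 28.1260 * 2.3120
P = 65.03 kW


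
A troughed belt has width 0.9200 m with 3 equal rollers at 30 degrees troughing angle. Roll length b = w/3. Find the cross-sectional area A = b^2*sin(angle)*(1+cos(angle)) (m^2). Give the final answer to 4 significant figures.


b = 0.9200/3 = 0.306667 m
A = 0.306667^2 * sin(30 deg) * (1 + cos(30 deg))
A = 0.08774 m^2


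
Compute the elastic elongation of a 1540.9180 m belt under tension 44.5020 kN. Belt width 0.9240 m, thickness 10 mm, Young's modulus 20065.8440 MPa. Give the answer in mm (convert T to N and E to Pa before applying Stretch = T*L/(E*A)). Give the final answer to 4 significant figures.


A = 0.9240 * 0.01 = 0.00924 m^2
Stretch = 44.5020*1000 * 1540.9180 / (20065.8440e6 * 0.00924) * 1000
Stretch = 369.9 mm


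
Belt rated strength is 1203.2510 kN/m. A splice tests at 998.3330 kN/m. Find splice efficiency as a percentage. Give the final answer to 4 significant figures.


Eff = 998.3330 / 1203.2510 * 100
Eff = 82.97 %


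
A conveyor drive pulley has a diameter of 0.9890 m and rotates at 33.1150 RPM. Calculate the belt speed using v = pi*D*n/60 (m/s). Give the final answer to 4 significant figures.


v = pi * 0.9890 * 33.1150 / 60
v = 1.715 m/s


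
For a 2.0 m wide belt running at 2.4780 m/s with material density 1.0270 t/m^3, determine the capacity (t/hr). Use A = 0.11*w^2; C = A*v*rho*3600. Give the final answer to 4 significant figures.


A = 0.11 * 2.0^2 = 0.44 m^2
C = 0.44 * 2.4780 * 1.0270 * 3600
C = 4031 t/hr


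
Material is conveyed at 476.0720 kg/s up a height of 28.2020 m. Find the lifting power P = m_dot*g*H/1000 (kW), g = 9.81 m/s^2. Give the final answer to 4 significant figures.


P = 476.0720 * 9.81 * 28.2020 / 1000
P = 131.7 kW


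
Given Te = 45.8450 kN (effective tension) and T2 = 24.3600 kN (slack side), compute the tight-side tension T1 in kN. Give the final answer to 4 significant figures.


T1 = Te + T2 = 45.8450 + 24.3600
T1 = 70.20 kN


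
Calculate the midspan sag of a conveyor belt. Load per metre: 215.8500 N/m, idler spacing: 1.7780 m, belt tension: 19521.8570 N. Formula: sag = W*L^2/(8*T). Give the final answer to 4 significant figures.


sag = 215.8500 * 1.7780^2 / (8 * 19521.8570)
sag = 0.004369 m


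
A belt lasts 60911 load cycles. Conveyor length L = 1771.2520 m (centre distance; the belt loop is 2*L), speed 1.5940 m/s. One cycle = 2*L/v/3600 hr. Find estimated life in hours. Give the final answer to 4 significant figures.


cycle_time = 2 * 1771.2520 / 1.5940 / 3600 = 0.617333 hr
life = 60911 * 0.617333 = 37600 hours


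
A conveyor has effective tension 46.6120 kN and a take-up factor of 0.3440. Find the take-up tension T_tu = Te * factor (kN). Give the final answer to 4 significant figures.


T_tu = 46.6120 * 0.3440
T_tu = 16.03 kN


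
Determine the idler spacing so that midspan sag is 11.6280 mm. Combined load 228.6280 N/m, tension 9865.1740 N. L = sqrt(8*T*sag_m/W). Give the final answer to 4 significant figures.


sag = 11.6280/1000 = 0.011628 m
L = sqrt(8 * 9865.1740 * 0.011628 / 228.6280)
L = 2.003 m


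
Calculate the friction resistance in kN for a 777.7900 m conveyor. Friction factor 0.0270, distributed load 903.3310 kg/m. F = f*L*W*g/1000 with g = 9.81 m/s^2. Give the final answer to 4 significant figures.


F = 0.0270 * 777.7900 * 903.3310 * 9.81 / 1000
F = 186.1 kN


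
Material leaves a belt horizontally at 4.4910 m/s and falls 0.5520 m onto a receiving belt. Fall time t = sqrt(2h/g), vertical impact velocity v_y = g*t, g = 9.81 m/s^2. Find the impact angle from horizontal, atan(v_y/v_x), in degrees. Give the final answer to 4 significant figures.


t = sqrt(2*0.5520/9.81) = 0.335467 s
v_y = 9.81 * 0.335467 = 3.29093 m/s
angle = atan(3.29093 / 4.4910) = 36.23 deg


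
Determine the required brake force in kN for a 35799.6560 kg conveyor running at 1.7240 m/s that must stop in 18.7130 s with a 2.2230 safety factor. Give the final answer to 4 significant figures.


F = 35799.6560 * 1.7240 / 18.7130 * 2.2230 / 1000
F = 7.332 kN


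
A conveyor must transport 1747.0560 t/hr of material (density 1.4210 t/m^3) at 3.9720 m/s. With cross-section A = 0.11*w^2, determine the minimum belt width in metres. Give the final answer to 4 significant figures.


A_req = 1747.0560 / (3.9720 * 1.4210 * 3600) = 0.0859807 m^2
w = sqrt(0.0859807 / 0.11)
w = 0.8841 m


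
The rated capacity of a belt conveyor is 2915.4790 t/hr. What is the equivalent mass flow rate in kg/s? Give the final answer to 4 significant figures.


m_dot = 2915.4790 * 1000 / 3600
m_dot = 809.9 kg/s


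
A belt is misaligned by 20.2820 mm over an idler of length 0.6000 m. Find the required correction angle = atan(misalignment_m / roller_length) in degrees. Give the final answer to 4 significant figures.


misalign_m = 20.2820 / 1000 = 0.020282 m
angle = atan(0.020282 / 0.6000)
angle = 1.936 deg


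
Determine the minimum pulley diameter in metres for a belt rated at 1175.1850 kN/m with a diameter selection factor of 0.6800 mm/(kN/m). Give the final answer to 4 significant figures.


D = 1175.1850 * 0.6800 / 1000
D = 0.7991 m


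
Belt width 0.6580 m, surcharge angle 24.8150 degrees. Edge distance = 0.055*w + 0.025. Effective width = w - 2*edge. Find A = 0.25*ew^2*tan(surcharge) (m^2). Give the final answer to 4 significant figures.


edge = 0.055*0.6580 + 0.025 = 0.06119 m
ew = 0.6580 - 2*0.06119 = 0.53562 m
A = 0.25 * 0.53562^2 * tan(24.8150 deg)
A = 0.03316 m^2


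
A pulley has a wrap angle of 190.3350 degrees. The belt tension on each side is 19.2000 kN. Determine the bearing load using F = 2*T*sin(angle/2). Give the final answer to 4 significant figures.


F = 2 * 19.2000 * sin(190.3350/2 deg)
F = 38.24 kN


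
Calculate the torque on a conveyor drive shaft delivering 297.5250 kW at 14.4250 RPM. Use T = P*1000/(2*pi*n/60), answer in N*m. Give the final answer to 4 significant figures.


omega = 2*pi*14.4250/60 = 1.51058 rad/s
T = 297.5250*1000 / 1.51058
T = 197000 N*m


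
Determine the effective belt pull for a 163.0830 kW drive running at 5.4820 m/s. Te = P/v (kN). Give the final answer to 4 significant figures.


Te = P / v = 163.0830 / 5.4820
Te = 29.75 kN


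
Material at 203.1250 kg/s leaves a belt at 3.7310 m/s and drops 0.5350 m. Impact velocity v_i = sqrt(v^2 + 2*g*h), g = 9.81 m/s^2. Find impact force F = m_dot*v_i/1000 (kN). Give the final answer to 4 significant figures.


v_i = sqrt(3.7310^2 + 2*9.81*0.5350) = 4.94136 m/s
F = 203.1250 * 4.94136 / 1000
F = 1.004 kN


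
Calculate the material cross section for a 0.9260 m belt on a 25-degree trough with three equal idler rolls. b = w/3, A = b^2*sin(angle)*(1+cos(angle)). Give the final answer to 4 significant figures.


b = 0.9260/3 = 0.308667 m
A = 0.308667^2 * sin(25 deg) * (1 + cos(25 deg))
A = 0.07676 m^2


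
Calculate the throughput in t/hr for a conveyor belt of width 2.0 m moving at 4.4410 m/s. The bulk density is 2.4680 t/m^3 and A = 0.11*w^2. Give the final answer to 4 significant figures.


A = 0.11 * 2.0^2 = 0.44 m^2
C = 0.44 * 4.4410 * 2.4680 * 3600
C = 17360 t/hr


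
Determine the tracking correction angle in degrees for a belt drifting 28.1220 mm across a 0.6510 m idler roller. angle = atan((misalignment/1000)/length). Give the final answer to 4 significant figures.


misalign_m = 28.1220 / 1000 = 0.028122 m
angle = atan(0.028122 / 0.6510)
angle = 2.474 deg


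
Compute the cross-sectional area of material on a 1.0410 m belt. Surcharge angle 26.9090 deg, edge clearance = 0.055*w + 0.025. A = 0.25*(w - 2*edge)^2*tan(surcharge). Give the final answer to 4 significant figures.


edge = 0.055*1.0410 + 0.025 = 0.082255 m
ew = 1.0410 - 2*0.082255 = 0.87649 m
A = 0.25 * 0.87649^2 * tan(26.9090 deg)
A = 0.09747 m^2


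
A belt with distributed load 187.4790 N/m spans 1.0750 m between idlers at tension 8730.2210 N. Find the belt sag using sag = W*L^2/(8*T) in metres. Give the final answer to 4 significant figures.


sag = 187.4790 * 1.0750^2 / (8 * 8730.2210)
sag = 0.003102 m


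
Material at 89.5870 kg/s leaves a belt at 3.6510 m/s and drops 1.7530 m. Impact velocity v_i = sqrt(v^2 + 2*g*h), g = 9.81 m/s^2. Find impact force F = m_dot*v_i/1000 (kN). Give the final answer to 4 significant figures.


v_i = sqrt(3.6510^2 + 2*9.81*1.7530) = 6.90823 m/s
F = 89.5870 * 6.90823 / 1000
F = 0.6189 kN


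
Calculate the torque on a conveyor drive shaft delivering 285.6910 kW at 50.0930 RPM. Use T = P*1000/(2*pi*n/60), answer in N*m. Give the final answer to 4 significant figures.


omega = 2*pi*50.0930/60 = 5.24573 rad/s
T = 285.6910*1000 / 5.24573
T = 54460 N*m


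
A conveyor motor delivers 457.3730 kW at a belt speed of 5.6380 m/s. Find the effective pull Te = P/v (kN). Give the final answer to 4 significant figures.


Te = P / v = 457.3730 / 5.6380
Te = 81.12 kN


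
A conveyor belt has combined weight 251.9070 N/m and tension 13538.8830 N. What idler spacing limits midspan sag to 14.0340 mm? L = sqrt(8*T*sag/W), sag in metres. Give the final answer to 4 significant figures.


sag = 14.0340/1000 = 0.014034 m
L = sqrt(8 * 13538.8830 * 0.014034 / 251.9070)
L = 2.456 m


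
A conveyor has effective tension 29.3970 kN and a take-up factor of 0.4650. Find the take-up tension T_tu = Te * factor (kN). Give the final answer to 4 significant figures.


T_tu = 29.3970 * 0.4650
T_tu = 13.67 kN


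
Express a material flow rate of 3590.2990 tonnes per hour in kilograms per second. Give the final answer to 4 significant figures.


m_dot = 3590.2990 * 1000 / 3600
m_dot = 997.3 kg/s


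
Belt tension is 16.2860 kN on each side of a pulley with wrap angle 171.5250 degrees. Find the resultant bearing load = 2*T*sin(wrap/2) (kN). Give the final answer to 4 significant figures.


F = 2 * 16.2860 * sin(171.5250/2 deg)
F = 32.48 kN


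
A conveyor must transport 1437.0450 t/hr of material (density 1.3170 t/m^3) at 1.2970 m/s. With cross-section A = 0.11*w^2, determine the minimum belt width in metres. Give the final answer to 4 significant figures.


A_req = 1437.0450 / (1.2970 * 1.3170 * 3600) = 0.233691 m^2
w = sqrt(0.233691 / 0.11)
w = 1.458 m


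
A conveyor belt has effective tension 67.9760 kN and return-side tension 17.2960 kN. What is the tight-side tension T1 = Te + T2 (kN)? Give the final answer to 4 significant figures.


T1 = Te + T2 = 67.9760 + 17.2960
T1 = 85.27 kN


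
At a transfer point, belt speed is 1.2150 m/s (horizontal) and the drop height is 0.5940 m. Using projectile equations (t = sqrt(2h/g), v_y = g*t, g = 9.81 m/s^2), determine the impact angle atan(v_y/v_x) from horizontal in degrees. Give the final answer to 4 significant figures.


t = sqrt(2*0.5940/9.81) = 0.347996 s
v_y = 9.81 * 0.347996 = 3.41384 m/s
angle = atan(3.41384 / 1.2150) = 70.41 deg


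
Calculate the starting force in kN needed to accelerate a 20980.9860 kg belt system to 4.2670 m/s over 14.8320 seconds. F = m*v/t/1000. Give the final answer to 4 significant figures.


F = 20980.9860 * 4.2670 / 14.8320 / 1000
F = 6.036 kN


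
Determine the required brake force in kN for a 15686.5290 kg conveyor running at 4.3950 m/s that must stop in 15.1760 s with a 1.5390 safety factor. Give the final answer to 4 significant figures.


F = 15686.5290 * 4.3950 / 15.1760 * 1.5390 / 1000
F = 6.991 kN


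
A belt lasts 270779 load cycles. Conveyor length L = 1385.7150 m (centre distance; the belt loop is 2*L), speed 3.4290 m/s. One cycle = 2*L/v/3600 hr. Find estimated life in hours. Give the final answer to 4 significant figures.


cycle_time = 2 * 1385.7150 / 3.4290 / 3600 = 0.224509 hr
life = 270779 * 0.224509 = 60790 hours


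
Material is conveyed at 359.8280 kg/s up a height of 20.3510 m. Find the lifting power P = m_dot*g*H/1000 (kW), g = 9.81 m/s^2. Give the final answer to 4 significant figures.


P = 359.8280 * 9.81 * 20.3510 / 1000
P = 71.84 kW


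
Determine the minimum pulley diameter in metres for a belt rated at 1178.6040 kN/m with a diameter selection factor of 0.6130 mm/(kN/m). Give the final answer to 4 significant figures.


D = 1178.6040 * 0.6130 / 1000
D = 0.7225 m


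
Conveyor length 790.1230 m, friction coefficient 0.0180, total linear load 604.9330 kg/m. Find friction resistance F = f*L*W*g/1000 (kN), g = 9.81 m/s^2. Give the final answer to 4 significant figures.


F = 0.0180 * 790.1230 * 604.9330 * 9.81 / 1000
F = 84.40 kN


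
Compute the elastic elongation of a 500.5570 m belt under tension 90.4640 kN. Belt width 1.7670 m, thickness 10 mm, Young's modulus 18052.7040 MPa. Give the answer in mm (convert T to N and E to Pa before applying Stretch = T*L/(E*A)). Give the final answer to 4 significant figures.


A = 1.7670 * 0.01 = 0.01767 m^2
Stretch = 90.4640*1000 * 500.5570 / (18052.7040e6 * 0.01767) * 1000
Stretch = 142.0 mm


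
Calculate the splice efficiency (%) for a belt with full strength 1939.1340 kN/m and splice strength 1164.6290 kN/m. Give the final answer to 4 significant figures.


Eff = 1164.6290 / 1939.1340 * 100
Eff = 60.06 %


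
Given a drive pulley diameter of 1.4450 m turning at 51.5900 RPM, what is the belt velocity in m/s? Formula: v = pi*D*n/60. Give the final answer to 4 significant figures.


v = pi * 1.4450 * 51.5900 / 60
v = 3.903 m/s


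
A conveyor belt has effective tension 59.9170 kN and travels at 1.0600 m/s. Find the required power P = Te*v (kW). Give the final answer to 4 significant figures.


P = Te * v = 59.9170 * 1.0600
P = 63.51 kW


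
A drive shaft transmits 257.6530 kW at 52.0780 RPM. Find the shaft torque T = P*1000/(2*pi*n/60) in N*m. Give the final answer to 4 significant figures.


omega = 2*pi*52.0780/60 = 5.4536 rad/s
T = 257.6530*1000 / 5.4536
T = 47240 N*m


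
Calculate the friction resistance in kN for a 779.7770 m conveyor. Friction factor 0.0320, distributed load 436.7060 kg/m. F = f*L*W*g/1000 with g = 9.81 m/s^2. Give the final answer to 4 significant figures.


F = 0.0320 * 779.7770 * 436.7060 * 9.81 / 1000
F = 106.9 kN


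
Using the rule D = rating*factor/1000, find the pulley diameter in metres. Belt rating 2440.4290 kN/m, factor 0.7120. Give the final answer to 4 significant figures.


D = 2440.4290 * 0.7120 / 1000
D = 1.738 m


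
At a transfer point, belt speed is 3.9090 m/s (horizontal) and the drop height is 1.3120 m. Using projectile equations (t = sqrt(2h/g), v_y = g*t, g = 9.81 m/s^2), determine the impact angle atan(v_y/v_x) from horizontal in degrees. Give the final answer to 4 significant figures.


t = sqrt(2*1.3120/9.81) = 0.517187 s
v_y = 9.81 * 0.517187 = 5.0736 m/s
angle = atan(5.0736 / 3.9090) = 52.39 deg


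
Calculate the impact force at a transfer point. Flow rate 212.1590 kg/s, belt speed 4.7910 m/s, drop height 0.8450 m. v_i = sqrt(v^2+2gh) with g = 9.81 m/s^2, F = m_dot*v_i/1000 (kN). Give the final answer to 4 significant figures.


v_i = sqrt(4.7910^2 + 2*9.81*0.8450) = 6.28749 m/s
F = 212.1590 * 6.28749 / 1000
F = 1.334 kN


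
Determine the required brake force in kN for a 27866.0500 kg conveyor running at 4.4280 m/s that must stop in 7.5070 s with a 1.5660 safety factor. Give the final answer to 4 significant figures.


F = 27866.0500 * 4.4280 / 7.5070 * 1.5660 / 1000
F = 25.74 kN


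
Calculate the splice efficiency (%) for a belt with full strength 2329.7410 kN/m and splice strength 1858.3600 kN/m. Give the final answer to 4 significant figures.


Eff = 1858.3600 / 2329.7410 * 100
Eff = 79.77 %


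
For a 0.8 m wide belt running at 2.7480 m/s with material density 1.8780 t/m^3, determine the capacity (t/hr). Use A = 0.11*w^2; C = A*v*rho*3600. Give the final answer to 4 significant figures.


A = 0.11 * 0.8^2 = 0.0704 m^2
C = 0.0704 * 2.7480 * 1.8780 * 3600
C = 1308 t/hr


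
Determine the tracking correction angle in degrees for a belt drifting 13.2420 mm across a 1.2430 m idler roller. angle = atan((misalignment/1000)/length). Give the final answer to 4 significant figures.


misalign_m = 13.2420 / 1000 = 0.013242 m
angle = atan(0.013242 / 1.2430)
angle = 0.6104 deg


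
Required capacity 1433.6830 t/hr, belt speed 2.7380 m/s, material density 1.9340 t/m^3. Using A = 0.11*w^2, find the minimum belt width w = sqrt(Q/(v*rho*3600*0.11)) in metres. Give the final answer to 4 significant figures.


A_req = 1433.6830 / (2.7380 * 1.9340 * 3600) = 0.0752074 m^2
w = sqrt(0.0752074 / 0.11)
w = 0.8269 m


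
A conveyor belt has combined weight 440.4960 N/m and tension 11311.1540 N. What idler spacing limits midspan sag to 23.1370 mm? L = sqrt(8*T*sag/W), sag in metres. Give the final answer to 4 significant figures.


sag = 23.1370/1000 = 0.023137 m
L = sqrt(8 * 11311.1540 * 0.023137 / 440.4960)
L = 2.180 m


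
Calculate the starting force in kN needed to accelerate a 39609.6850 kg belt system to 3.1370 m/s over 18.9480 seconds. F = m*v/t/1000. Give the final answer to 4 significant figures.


F = 39609.6850 * 3.1370 / 18.9480 / 1000
F = 6.558 kN


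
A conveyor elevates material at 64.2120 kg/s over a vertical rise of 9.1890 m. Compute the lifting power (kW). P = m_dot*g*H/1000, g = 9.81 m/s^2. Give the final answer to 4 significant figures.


P = 64.2120 * 9.81 * 9.1890 / 1000
P = 5.788 kW


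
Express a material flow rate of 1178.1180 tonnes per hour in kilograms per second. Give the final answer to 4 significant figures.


m_dot = 1178.1180 * 1000 / 3600
m_dot = 327.3 kg/s


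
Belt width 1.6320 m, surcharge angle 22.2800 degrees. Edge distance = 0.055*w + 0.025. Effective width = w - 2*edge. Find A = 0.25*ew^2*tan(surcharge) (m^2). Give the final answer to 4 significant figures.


edge = 0.055*1.6320 + 0.025 = 0.11476 m
ew = 1.6320 - 2*0.11476 = 1.40248 m
A = 0.25 * 1.40248^2 * tan(22.2800 deg)
A = 0.2015 m^2


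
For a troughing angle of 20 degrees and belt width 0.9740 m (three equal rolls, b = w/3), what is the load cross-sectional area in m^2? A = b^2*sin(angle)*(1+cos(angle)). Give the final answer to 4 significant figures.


b = 0.9740/3 = 0.324667 m
A = 0.324667^2 * sin(20 deg) * (1 + cos(20 deg))
A = 0.06993 m^2


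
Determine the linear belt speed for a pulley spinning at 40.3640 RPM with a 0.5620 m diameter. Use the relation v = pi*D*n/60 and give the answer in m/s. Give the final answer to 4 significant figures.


v = pi * 0.5620 * 40.3640 / 60
v = 1.188 m/s


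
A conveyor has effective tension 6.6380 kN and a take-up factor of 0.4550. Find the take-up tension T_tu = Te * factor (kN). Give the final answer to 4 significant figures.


T_tu = 6.6380 * 0.4550
T_tu = 3.020 kN


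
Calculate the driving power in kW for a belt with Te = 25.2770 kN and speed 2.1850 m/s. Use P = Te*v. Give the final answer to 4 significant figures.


P = Te * v = 25.2770 * 2.1850
P = 55.23 kW


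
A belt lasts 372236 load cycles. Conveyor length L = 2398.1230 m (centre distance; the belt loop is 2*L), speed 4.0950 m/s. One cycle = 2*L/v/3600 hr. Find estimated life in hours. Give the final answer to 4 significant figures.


cycle_time = 2 * 2398.1230 / 4.0950 / 3600 = 0.325346 hr
life = 372236 * 0.325346 = 121100 hours


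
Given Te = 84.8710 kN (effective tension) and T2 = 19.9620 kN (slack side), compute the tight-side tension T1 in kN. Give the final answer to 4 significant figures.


T1 = Te + T2 = 84.8710 + 19.9620
T1 = 104.8 kN


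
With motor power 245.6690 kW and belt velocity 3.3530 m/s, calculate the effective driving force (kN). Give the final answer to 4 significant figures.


Te = P / v = 245.6690 / 3.3530
Te = 73.27 kN


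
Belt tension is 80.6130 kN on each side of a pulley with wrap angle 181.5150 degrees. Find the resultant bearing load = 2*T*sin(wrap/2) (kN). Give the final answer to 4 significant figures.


F = 2 * 80.6130 * sin(181.5150/2 deg)
F = 161.2 kN


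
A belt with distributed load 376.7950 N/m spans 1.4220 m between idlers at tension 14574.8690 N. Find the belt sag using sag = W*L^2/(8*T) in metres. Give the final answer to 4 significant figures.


sag = 376.7950 * 1.4220^2 / (8 * 14574.8690)
sag = 0.006534 m


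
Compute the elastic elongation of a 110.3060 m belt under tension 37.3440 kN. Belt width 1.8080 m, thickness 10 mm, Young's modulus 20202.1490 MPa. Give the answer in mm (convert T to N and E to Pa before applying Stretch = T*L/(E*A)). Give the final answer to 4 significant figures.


A = 1.8080 * 0.01 = 0.01808 m^2
Stretch = 37.3440*1000 * 110.3060 / (20202.1490e6 * 0.01808) * 1000
Stretch = 11.28 mm


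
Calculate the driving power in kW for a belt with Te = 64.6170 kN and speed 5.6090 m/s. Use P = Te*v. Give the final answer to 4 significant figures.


P = Te * v = 64.6170 * 5.6090
P = 362.4 kW


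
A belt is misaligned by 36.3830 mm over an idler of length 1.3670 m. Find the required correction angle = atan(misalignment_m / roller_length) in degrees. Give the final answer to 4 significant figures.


misalign_m = 36.3830 / 1000 = 0.036383 m
angle = atan(0.036383 / 1.3670)
angle = 1.525 deg


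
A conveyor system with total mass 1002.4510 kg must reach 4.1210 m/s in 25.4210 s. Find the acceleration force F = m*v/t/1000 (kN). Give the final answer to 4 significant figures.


F = 1002.4510 * 4.1210 / 25.4210 / 1000
F = 0.1625 kN


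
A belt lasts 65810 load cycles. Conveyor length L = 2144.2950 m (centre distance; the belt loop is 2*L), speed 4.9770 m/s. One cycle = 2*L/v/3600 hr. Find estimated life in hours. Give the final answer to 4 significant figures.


cycle_time = 2 * 2144.2950 / 4.9770 / 3600 = 0.239356 hr
life = 65810 * 0.239356 = 15750 hours


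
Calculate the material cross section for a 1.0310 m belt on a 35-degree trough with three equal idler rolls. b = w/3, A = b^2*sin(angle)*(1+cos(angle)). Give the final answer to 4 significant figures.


b = 1.0310/3 = 0.343667 m
A = 0.343667^2 * sin(35 deg) * (1 + cos(35 deg))
A = 0.1232 m^2


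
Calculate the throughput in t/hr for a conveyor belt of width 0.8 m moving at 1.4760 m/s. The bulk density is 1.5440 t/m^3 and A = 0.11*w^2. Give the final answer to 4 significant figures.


A = 0.11 * 0.8^2 = 0.0704 m^2
C = 0.0704 * 1.4760 * 1.5440 * 3600
C = 577.6 t/hr


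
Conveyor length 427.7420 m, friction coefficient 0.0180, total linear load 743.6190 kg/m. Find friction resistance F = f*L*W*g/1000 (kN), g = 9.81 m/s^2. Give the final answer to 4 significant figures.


F = 0.0180 * 427.7420 * 743.6190 * 9.81 / 1000
F = 56.17 kN


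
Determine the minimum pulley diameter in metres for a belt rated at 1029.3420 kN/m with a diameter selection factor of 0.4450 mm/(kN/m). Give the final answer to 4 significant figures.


D = 1029.3420 * 0.4450 / 1000
D = 0.4581 m


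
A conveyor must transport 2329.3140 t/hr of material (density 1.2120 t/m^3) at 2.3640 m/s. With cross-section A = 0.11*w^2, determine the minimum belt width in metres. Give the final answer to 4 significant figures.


A_req = 2329.3140 / (2.3640 * 1.2120 * 3600) = 0.225827 m^2
w = sqrt(0.225827 / 0.11)
w = 1.433 m


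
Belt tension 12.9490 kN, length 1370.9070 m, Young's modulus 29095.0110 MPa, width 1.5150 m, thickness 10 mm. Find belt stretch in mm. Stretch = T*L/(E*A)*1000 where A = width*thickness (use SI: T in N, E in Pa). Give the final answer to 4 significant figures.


A = 1.5150 * 0.01 = 0.01515 m^2
Stretch = 12.9490*1000 * 1370.9070 / (29095.0110e6 * 0.01515) * 1000
Stretch = 40.27 mm


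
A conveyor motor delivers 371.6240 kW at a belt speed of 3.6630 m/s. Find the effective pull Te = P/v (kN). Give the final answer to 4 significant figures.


Te = P / v = 371.6240 / 3.6630
Te = 101.5 kN


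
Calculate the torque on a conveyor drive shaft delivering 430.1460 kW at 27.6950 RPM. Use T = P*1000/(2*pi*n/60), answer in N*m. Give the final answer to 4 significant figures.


omega = 2*pi*27.6950/60 = 2.90021 rad/s
T = 430.1460*1000 / 2.90021
T = 148300 N*m


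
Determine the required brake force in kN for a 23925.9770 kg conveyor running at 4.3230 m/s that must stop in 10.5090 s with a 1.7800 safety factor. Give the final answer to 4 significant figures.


F = 23925.9770 * 4.3230 / 10.5090 * 1.7800 / 1000
F = 17.52 kN


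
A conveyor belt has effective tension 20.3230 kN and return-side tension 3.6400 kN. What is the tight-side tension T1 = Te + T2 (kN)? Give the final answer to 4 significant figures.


T1 = Te + T2 = 20.3230 + 3.6400
T1 = 23.96 kN


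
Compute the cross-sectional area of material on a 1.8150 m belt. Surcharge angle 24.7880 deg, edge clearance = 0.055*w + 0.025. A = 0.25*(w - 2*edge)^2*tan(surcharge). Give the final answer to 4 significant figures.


edge = 0.055*1.8150 + 0.025 = 0.124825 m
ew = 1.8150 - 2*0.124825 = 1.56535 m
A = 0.25 * 1.56535^2 * tan(24.7880 deg)
A = 0.2829 m^2


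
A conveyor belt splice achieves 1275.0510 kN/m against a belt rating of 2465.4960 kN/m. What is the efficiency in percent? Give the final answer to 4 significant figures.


Eff = 1275.0510 / 2465.4960 * 100
Eff = 51.72 %


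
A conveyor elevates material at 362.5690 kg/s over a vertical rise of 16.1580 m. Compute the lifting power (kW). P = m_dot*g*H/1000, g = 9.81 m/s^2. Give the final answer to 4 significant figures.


P = 362.5690 * 9.81 * 16.1580 / 1000
P = 57.47 kW


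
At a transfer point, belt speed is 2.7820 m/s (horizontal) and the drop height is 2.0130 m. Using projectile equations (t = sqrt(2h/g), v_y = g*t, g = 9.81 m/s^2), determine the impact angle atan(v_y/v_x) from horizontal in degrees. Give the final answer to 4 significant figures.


t = sqrt(2*2.0130/9.81) = 0.640623 s
v_y = 9.81 * 0.640623 = 6.28451 m/s
angle = atan(6.28451 / 2.7820) = 66.12 deg


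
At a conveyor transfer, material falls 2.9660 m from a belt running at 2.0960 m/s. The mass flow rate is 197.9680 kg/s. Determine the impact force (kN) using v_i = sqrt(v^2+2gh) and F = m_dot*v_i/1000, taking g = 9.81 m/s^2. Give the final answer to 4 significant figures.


v_i = sqrt(2.0960^2 + 2*9.81*2.9660) = 7.91114 m/s
F = 197.9680 * 7.91114 / 1000
F = 1.566 kN


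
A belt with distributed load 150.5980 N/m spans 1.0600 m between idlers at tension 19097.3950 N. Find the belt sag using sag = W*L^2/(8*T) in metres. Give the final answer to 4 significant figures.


sag = 150.5980 * 1.0600^2 / (8 * 19097.3950)
sag = 0.001108 m


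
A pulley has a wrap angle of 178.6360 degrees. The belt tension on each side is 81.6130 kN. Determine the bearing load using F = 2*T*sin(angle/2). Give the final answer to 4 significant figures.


F = 2 * 81.6130 * sin(178.6360/2 deg)
F = 163.2 kN


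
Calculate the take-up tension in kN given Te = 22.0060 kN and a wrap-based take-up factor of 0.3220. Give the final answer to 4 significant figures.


T_tu = 22.0060 * 0.3220
T_tu = 7.086 kN


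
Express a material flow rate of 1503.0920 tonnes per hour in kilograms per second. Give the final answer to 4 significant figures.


m_dot = 1503.0920 * 1000 / 3600
m_dot = 417.5 kg/s


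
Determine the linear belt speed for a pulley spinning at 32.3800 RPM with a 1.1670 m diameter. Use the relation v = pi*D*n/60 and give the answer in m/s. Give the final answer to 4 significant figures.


v = pi * 1.1670 * 32.3800 / 60
v = 1.979 m/s


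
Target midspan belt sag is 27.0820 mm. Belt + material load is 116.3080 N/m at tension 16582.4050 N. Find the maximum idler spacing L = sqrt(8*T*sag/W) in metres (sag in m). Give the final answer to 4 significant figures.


sag = 27.0820/1000 = 0.027082 m
L = sqrt(8 * 16582.4050 * 0.027082 / 116.3080)
L = 5.558 m


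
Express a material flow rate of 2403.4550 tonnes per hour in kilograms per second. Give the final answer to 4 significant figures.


m_dot = 2403.4550 * 1000 / 3600
m_dot = 667.6 kg/s


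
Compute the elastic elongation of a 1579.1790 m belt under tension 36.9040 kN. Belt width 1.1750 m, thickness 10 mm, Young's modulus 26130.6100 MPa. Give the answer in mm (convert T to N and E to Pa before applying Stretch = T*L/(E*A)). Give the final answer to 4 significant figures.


A = 1.1750 * 0.01 = 0.01175 m^2
Stretch = 36.9040*1000 * 1579.1790 / (26130.6100e6 * 0.01175) * 1000
Stretch = 189.8 mm


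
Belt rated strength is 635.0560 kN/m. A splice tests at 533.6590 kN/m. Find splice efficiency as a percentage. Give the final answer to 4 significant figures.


Eff = 533.6590 / 635.0560 * 100
Eff = 84.03 %


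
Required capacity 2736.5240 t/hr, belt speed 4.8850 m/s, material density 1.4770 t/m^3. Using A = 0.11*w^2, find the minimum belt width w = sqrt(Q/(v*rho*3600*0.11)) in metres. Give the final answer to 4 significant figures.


A_req = 2736.5240 / (4.8850 * 1.4770 * 3600) = 0.105354 m^2
w = sqrt(0.105354 / 0.11)
w = 0.9787 m


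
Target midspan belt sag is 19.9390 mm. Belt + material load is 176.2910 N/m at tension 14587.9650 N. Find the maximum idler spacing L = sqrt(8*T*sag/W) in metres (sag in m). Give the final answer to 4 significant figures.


sag = 19.9390/1000 = 0.019939 m
L = sqrt(8 * 14587.9650 * 0.019939 / 176.2910)
L = 3.633 m


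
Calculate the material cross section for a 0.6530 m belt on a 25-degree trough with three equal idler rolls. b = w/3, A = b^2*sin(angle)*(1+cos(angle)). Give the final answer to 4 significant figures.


b = 0.6530/3 = 0.217667 m
A = 0.217667^2 * sin(25 deg) * (1 + cos(25 deg))
A = 0.03817 m^2


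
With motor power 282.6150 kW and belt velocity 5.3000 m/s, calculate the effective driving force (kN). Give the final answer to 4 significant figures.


Te = P / v = 282.6150 / 5.3000
Te = 53.32 kN


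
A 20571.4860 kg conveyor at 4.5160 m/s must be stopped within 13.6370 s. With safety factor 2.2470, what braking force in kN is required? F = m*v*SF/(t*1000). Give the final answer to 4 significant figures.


F = 20571.4860 * 4.5160 / 13.6370 * 2.2470 / 1000
F = 15.31 kN


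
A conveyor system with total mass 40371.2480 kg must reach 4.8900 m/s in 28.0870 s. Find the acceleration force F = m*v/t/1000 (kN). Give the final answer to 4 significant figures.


F = 40371.2480 * 4.8900 / 28.0870 / 1000
F = 7.029 kN


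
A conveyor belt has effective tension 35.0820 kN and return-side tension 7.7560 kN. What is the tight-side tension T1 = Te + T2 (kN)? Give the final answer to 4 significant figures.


T1 = Te + T2 = 35.0820 + 7.7560
T1 = 42.84 kN


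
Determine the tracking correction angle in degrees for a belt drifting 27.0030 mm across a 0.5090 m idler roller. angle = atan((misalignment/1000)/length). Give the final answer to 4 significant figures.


misalign_m = 27.0030 / 1000 = 0.027003 m
angle = atan(0.027003 / 0.5090)
angle = 3.037 deg


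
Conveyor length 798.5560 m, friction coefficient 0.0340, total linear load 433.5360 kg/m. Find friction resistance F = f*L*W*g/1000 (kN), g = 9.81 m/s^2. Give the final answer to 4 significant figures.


F = 0.0340 * 798.5560 * 433.5360 * 9.81 / 1000
F = 115.5 kN


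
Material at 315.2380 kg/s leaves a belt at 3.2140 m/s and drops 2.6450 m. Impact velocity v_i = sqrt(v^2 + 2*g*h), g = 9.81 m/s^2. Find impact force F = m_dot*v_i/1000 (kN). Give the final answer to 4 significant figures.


v_i = sqrt(3.2140^2 + 2*9.81*2.6450) = 7.88826 m/s
F = 315.2380 * 7.88826 / 1000
F = 2.487 kN


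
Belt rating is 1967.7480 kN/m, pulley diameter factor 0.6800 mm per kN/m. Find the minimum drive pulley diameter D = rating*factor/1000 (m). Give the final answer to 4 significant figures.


D = 1967.7480 * 0.6800 / 1000
D = 1.338 m


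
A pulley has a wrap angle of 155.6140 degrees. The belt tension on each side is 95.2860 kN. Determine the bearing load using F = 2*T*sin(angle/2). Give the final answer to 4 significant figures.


F = 2 * 95.2860 * sin(155.6140/2 deg)
F = 186.3 kN


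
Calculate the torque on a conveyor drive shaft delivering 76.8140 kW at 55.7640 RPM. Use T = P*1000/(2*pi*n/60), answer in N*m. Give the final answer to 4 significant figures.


omega = 2*pi*55.7640/60 = 5.83959 rad/s
T = 76.8140*1000 / 5.83959
T = 13150 N*m


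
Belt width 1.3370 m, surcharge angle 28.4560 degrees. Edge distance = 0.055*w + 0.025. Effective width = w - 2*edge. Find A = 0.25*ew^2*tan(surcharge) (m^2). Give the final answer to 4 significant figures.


edge = 0.055*1.3370 + 0.025 = 0.098535 m
ew = 1.3370 - 2*0.098535 = 1.13993 m
A = 0.25 * 1.13993^2 * tan(28.4560 deg)
A = 0.1761 m^2


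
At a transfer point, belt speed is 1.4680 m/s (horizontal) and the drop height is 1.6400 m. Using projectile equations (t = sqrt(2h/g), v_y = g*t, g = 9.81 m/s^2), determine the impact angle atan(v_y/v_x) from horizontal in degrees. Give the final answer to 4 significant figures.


t = sqrt(2*1.6400/9.81) = 0.578232 s
v_y = 9.81 * 0.578232 = 5.67246 m/s
angle = atan(5.67246 / 1.4680) = 75.49 deg


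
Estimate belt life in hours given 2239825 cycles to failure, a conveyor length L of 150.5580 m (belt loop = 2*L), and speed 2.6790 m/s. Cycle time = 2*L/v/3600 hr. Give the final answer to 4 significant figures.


cycle_time = 2 * 150.5580 / 2.6790 / 3600 = 0.0312218 hr
life = 2239825 * 0.0312218 = 69930 hours


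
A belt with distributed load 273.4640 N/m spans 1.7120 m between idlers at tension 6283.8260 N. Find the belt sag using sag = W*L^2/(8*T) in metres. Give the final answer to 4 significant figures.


sag = 273.4640 * 1.7120^2 / (8 * 6283.8260)
sag = 0.01594 m
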